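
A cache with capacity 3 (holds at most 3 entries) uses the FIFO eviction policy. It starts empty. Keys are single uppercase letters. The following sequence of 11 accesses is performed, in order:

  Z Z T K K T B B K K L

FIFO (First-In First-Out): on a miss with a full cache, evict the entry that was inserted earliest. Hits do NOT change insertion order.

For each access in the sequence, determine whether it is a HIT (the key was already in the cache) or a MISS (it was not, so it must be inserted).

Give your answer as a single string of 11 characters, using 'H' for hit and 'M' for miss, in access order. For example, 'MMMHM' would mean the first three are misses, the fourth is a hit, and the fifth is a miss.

Answer: MHMMHHMHHHM

Derivation:
FIFO simulation (capacity=3):
  1. access Z: MISS. Cache (old->new): [Z]
  2. access Z: HIT. Cache (old->new): [Z]
  3. access T: MISS. Cache (old->new): [Z T]
  4. access K: MISS. Cache (old->new): [Z T K]
  5. access K: HIT. Cache (old->new): [Z T K]
  6. access T: HIT. Cache (old->new): [Z T K]
  7. access B: MISS, evict Z. Cache (old->new): [T K B]
  8. access B: HIT. Cache (old->new): [T K B]
  9. access K: HIT. Cache (old->new): [T K B]
  10. access K: HIT. Cache (old->new): [T K B]
  11. access L: MISS, evict T. Cache (old->new): [K B L]
Total: 6 hits, 5 misses, 2 evictions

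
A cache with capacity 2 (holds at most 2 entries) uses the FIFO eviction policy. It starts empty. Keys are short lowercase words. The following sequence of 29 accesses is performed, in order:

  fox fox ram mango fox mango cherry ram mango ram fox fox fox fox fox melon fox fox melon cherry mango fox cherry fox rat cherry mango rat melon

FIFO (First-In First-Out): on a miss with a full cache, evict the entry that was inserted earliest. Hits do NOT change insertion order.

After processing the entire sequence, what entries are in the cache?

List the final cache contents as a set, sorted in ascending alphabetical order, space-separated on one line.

FIFO simulation (capacity=2):
  1. access fox: MISS. Cache (old->new): [fox]
  2. access fox: HIT. Cache (old->new): [fox]
  3. access ram: MISS. Cache (old->new): [fox ram]
  4. access mango: MISS, evict fox. Cache (old->new): [ram mango]
  5. access fox: MISS, evict ram. Cache (old->new): [mango fox]
  6. access mango: HIT. Cache (old->new): [mango fox]
  7. access cherry: MISS, evict mango. Cache (old->new): [fox cherry]
  8. access ram: MISS, evict fox. Cache (old->new): [cherry ram]
  9. access mango: MISS, evict cherry. Cache (old->new): [ram mango]
  10. access ram: HIT. Cache (old->new): [ram mango]
  11. access fox: MISS, evict ram. Cache (old->new): [mango fox]
  12. access fox: HIT. Cache (old->new): [mango fox]
  13. access fox: HIT. Cache (old->new): [mango fox]
  14. access fox: HIT. Cache (old->new): [mango fox]
  15. access fox: HIT. Cache (old->new): [mango fox]
  16. access melon: MISS, evict mango. Cache (old->new): [fox melon]
  17. access fox: HIT. Cache (old->new): [fox melon]
  18. access fox: HIT. Cache (old->new): [fox melon]
  19. access melon: HIT. Cache (old->new): [fox melon]
  20. access cherry: MISS, evict fox. Cache (old->new): [melon cherry]
  21. access mango: MISS, evict melon. Cache (old->new): [cherry mango]
  22. access fox: MISS, evict cherry. Cache (old->new): [mango fox]
  23. access cherry: MISS, evict mango. Cache (old->new): [fox cherry]
  24. access fox: HIT. Cache (old->new): [fox cherry]
  25. access rat: MISS, evict fox. Cache (old->new): [cherry rat]
  26. access cherry: HIT. Cache (old->new): [cherry rat]
  27. access mango: MISS, evict cherry. Cache (old->new): [rat mango]
  28. access rat: HIT. Cache (old->new): [rat mango]
  29. access melon: MISS, evict rat. Cache (old->new): [mango melon]
Total: 13 hits, 16 misses, 14 evictions

Answer: mango melon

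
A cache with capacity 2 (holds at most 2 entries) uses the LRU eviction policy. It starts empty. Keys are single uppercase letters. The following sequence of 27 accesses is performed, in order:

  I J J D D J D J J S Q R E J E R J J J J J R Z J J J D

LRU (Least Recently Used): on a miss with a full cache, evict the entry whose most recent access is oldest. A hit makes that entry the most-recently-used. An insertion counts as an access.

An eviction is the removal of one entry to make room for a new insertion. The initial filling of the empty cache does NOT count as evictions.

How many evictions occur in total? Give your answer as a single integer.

LRU simulation (capacity=2):
  1. access I: MISS. Cache (LRU->MRU): [I]
  2. access J: MISS. Cache (LRU->MRU): [I J]
  3. access J: HIT. Cache (LRU->MRU): [I J]
  4. access D: MISS, evict I. Cache (LRU->MRU): [J D]
  5. access D: HIT. Cache (LRU->MRU): [J D]
  6. access J: HIT. Cache (LRU->MRU): [D J]
  7. access D: HIT. Cache (LRU->MRU): [J D]
  8. access J: HIT. Cache (LRU->MRU): [D J]
  9. access J: HIT. Cache (LRU->MRU): [D J]
  10. access S: MISS, evict D. Cache (LRU->MRU): [J S]
  11. access Q: MISS, evict J. Cache (LRU->MRU): [S Q]
  12. access R: MISS, evict S. Cache (LRU->MRU): [Q R]
  13. access E: MISS, evict Q. Cache (LRU->MRU): [R E]
  14. access J: MISS, evict R. Cache (LRU->MRU): [E J]
  15. access E: HIT. Cache (LRU->MRU): [J E]
  16. access R: MISS, evict J. Cache (LRU->MRU): [E R]
  17. access J: MISS, evict E. Cache (LRU->MRU): [R J]
  18. access J: HIT. Cache (LRU->MRU): [R J]
  19. access J: HIT. Cache (LRU->MRU): [R J]
  20. access J: HIT. Cache (LRU->MRU): [R J]
  21. access J: HIT. Cache (LRU->MRU): [R J]
  22. access R: HIT. Cache (LRU->MRU): [J R]
  23. access Z: MISS, evict J. Cache (LRU->MRU): [R Z]
  24. access J: MISS, evict R. Cache (LRU->MRU): [Z J]
  25. access J: HIT. Cache (LRU->MRU): [Z J]
  26. access J: HIT. Cache (LRU->MRU): [Z J]
  27. access D: MISS, evict Z. Cache (LRU->MRU): [J D]
Total: 14 hits, 13 misses, 11 evictions

Answer: 11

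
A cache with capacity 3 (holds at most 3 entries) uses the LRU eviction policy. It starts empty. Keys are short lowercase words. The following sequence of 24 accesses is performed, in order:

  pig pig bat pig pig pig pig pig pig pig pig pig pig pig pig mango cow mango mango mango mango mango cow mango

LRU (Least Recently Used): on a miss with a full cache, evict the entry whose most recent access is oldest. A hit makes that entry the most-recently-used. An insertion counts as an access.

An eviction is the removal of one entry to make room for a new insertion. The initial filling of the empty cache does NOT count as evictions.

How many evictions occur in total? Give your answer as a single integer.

Answer: 1

Derivation:
LRU simulation (capacity=3):
  1. access pig: MISS. Cache (LRU->MRU): [pig]
  2. access pig: HIT. Cache (LRU->MRU): [pig]
  3. access bat: MISS. Cache (LRU->MRU): [pig bat]
  4. access pig: HIT. Cache (LRU->MRU): [bat pig]
  5. access pig: HIT. Cache (LRU->MRU): [bat pig]
  6. access pig: HIT. Cache (LRU->MRU): [bat pig]
  7. access pig: HIT. Cache (LRU->MRU): [bat pig]
  8. access pig: HIT. Cache (LRU->MRU): [bat pig]
  9. access pig: HIT. Cache (LRU->MRU): [bat pig]
  10. access pig: HIT. Cache (LRU->MRU): [bat pig]
  11. access pig: HIT. Cache (LRU->MRU): [bat pig]
  12. access pig: HIT. Cache (LRU->MRU): [bat pig]
  13. access pig: HIT. Cache (LRU->MRU): [bat pig]
  14. access pig: HIT. Cache (LRU->MRU): [bat pig]
  15. access pig: HIT. Cache (LRU->MRU): [bat pig]
  16. access mango: MISS. Cache (LRU->MRU): [bat pig mango]
  17. access cow: MISS, evict bat. Cache (LRU->MRU): [pig mango cow]
  18. access mango: HIT. Cache (LRU->MRU): [pig cow mango]
  19. access mango: HIT. Cache (LRU->MRU): [pig cow mango]
  20. access mango: HIT. Cache (LRU->MRU): [pig cow mango]
  21. access mango: HIT. Cache (LRU->MRU): [pig cow mango]
  22. access mango: HIT. Cache (LRU->MRU): [pig cow mango]
  23. access cow: HIT. Cache (LRU->MRU): [pig mango cow]
  24. access mango: HIT. Cache (LRU->MRU): [pig cow mango]
Total: 20 hits, 4 misses, 1 evictions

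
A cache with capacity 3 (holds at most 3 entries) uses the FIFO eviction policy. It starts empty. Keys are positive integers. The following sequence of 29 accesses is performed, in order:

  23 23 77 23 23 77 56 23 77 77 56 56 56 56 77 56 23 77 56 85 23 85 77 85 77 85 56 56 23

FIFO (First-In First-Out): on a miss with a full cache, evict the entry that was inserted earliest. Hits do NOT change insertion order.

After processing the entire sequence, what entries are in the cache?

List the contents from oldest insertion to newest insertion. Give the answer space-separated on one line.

Answer: 23 77 56

Derivation:
FIFO simulation (capacity=3):
  1. access 23: MISS. Cache (old->new): [23]
  2. access 23: HIT. Cache (old->new): [23]
  3. access 77: MISS. Cache (old->new): [23 77]
  4. access 23: HIT. Cache (old->new): [23 77]
  5. access 23: HIT. Cache (old->new): [23 77]
  6. access 77: HIT. Cache (old->new): [23 77]
  7. access 56: MISS. Cache (old->new): [23 77 56]
  8. access 23: HIT. Cache (old->new): [23 77 56]
  9. access 77: HIT. Cache (old->new): [23 77 56]
  10. access 77: HIT. Cache (old->new): [23 77 56]
  11. access 56: HIT. Cache (old->new): [23 77 56]
  12. access 56: HIT. Cache (old->new): [23 77 56]
  13. access 56: HIT. Cache (old->new): [23 77 56]
  14. access 56: HIT. Cache (old->new): [23 77 56]
  15. access 77: HIT. Cache (old->new): [23 77 56]
  16. access 56: HIT. Cache (old->new): [23 77 56]
  17. access 23: HIT. Cache (old->new): [23 77 56]
  18. access 77: HIT. Cache (old->new): [23 77 56]
  19. access 56: HIT. Cache (old->new): [23 77 56]
  20. access 85: MISS, evict 23. Cache (old->new): [77 56 85]
  21. access 23: MISS, evict 77. Cache (old->new): [56 85 23]
  22. access 85: HIT. Cache (old->new): [56 85 23]
  23. access 77: MISS, evict 56. Cache (old->new): [85 23 77]
  24. access 85: HIT. Cache (old->new): [85 23 77]
  25. access 77: HIT. Cache (old->new): [85 23 77]
  26. access 85: HIT. Cache (old->new): [85 23 77]
  27. access 56: MISS, evict 85. Cache (old->new): [23 77 56]
  28. access 56: HIT. Cache (old->new): [23 77 56]
  29. access 23: HIT. Cache (old->new): [23 77 56]
Total: 22 hits, 7 misses, 4 evictions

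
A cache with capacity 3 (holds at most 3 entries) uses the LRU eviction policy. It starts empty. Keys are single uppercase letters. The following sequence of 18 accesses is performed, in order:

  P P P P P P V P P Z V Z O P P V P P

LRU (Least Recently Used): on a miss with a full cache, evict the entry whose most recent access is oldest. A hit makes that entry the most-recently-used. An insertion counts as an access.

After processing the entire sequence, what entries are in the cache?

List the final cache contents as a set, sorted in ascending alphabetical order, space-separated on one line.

LRU simulation (capacity=3):
  1. access P: MISS. Cache (LRU->MRU): [P]
  2. access P: HIT. Cache (LRU->MRU): [P]
  3. access P: HIT. Cache (LRU->MRU): [P]
  4. access P: HIT. Cache (LRU->MRU): [P]
  5. access P: HIT. Cache (LRU->MRU): [P]
  6. access P: HIT. Cache (LRU->MRU): [P]
  7. access V: MISS. Cache (LRU->MRU): [P V]
  8. access P: HIT. Cache (LRU->MRU): [V P]
  9. access P: HIT. Cache (LRU->MRU): [V P]
  10. access Z: MISS. Cache (LRU->MRU): [V P Z]
  11. access V: HIT. Cache (LRU->MRU): [P Z V]
  12. access Z: HIT. Cache (LRU->MRU): [P V Z]
  13. access O: MISS, evict P. Cache (LRU->MRU): [V Z O]
  14. access P: MISS, evict V. Cache (LRU->MRU): [Z O P]
  15. access P: HIT. Cache (LRU->MRU): [Z O P]
  16. access V: MISS, evict Z. Cache (LRU->MRU): [O P V]
  17. access P: HIT. Cache (LRU->MRU): [O V P]
  18. access P: HIT. Cache (LRU->MRU): [O V P]
Total: 12 hits, 6 misses, 3 evictions

Answer: O P V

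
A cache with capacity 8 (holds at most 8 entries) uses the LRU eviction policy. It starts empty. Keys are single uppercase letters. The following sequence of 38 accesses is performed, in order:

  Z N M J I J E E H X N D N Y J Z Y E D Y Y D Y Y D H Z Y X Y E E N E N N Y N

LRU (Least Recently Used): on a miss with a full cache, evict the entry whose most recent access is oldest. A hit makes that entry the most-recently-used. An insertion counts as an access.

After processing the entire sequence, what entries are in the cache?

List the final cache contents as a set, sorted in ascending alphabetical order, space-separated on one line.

LRU simulation (capacity=8):
  1. access Z: MISS. Cache (LRU->MRU): [Z]
  2. access N: MISS. Cache (LRU->MRU): [Z N]
  3. access M: MISS. Cache (LRU->MRU): [Z N M]
  4. access J: MISS. Cache (LRU->MRU): [Z N M J]
  5. access I: MISS. Cache (LRU->MRU): [Z N M J I]
  6. access J: HIT. Cache (LRU->MRU): [Z N M I J]
  7. access E: MISS. Cache (LRU->MRU): [Z N M I J E]
  8. access E: HIT. Cache (LRU->MRU): [Z N M I J E]
  9. access H: MISS. Cache (LRU->MRU): [Z N M I J E H]
  10. access X: MISS. Cache (LRU->MRU): [Z N M I J E H X]
  11. access N: HIT. Cache (LRU->MRU): [Z M I J E H X N]
  12. access D: MISS, evict Z. Cache (LRU->MRU): [M I J E H X N D]
  13. access N: HIT. Cache (LRU->MRU): [M I J E H X D N]
  14. access Y: MISS, evict M. Cache (LRU->MRU): [I J E H X D N Y]
  15. access J: HIT. Cache (LRU->MRU): [I E H X D N Y J]
  16. access Z: MISS, evict I. Cache (LRU->MRU): [E H X D N Y J Z]
  17. access Y: HIT. Cache (LRU->MRU): [E H X D N J Z Y]
  18. access E: HIT. Cache (LRU->MRU): [H X D N J Z Y E]
  19. access D: HIT. Cache (LRU->MRU): [H X N J Z Y E D]
  20. access Y: HIT. Cache (LRU->MRU): [H X N J Z E D Y]
  21. access Y: HIT. Cache (LRU->MRU): [H X N J Z E D Y]
  22. access D: HIT. Cache (LRU->MRU): [H X N J Z E Y D]
  23. access Y: HIT. Cache (LRU->MRU): [H X N J Z E D Y]
  24. access Y: HIT. Cache (LRU->MRU): [H X N J Z E D Y]
  25. access D: HIT. Cache (LRU->MRU): [H X N J Z E Y D]
  26. access H: HIT. Cache (LRU->MRU): [X N J Z E Y D H]
  27. access Z: HIT. Cache (LRU->MRU): [X N J E Y D H Z]
  28. access Y: HIT. Cache (LRU->MRU): [X N J E D H Z Y]
  29. access X: HIT. Cache (LRU->MRU): [N J E D H Z Y X]
  30. access Y: HIT. Cache (LRU->MRU): [N J E D H Z X Y]
  31. access E: HIT. Cache (LRU->MRU): [N J D H Z X Y E]
  32. access E: HIT. Cache (LRU->MRU): [N J D H Z X Y E]
  33. access N: HIT. Cache (LRU->MRU): [J D H Z X Y E N]
  34. access E: HIT. Cache (LRU->MRU): [J D H Z X Y N E]
  35. access N: HIT. Cache (LRU->MRU): [J D H Z X Y E N]
  36. access N: HIT. Cache (LRU->MRU): [J D H Z X Y E N]
  37. access Y: HIT. Cache (LRU->MRU): [J D H Z X E N Y]
  38. access N: HIT. Cache (LRU->MRU): [J D H Z X E Y N]
Total: 27 hits, 11 misses, 3 evictions

Answer: D E H J N X Y Z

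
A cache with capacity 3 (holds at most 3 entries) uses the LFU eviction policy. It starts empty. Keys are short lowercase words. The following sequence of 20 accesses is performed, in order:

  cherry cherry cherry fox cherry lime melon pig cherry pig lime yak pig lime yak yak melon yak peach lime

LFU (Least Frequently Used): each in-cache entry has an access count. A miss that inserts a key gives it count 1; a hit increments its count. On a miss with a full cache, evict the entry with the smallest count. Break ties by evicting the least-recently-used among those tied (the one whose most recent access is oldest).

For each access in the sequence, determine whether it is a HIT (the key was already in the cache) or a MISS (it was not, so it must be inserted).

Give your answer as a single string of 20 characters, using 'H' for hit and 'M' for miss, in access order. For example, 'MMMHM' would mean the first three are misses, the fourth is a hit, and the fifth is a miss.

Answer: MHHMHMMMHHMMHMMHMMMM

Derivation:
LFU simulation (capacity=3):
  1. access cherry: MISS. Cache: [cherry(c=1)]
  2. access cherry: HIT, count now 2. Cache: [cherry(c=2)]
  3. access cherry: HIT, count now 3. Cache: [cherry(c=3)]
  4. access fox: MISS. Cache: [fox(c=1) cherry(c=3)]
  5. access cherry: HIT, count now 4. Cache: [fox(c=1) cherry(c=4)]
  6. access lime: MISS. Cache: [fox(c=1) lime(c=1) cherry(c=4)]
  7. access melon: MISS, evict fox(c=1). Cache: [lime(c=1) melon(c=1) cherry(c=4)]
  8. access pig: MISS, evict lime(c=1). Cache: [melon(c=1) pig(c=1) cherry(c=4)]
  9. access cherry: HIT, count now 5. Cache: [melon(c=1) pig(c=1) cherry(c=5)]
  10. access pig: HIT, count now 2. Cache: [melon(c=1) pig(c=2) cherry(c=5)]
  11. access lime: MISS, evict melon(c=1). Cache: [lime(c=1) pig(c=2) cherry(c=5)]
  12. access yak: MISS, evict lime(c=1). Cache: [yak(c=1) pig(c=2) cherry(c=5)]
  13. access pig: HIT, count now 3. Cache: [yak(c=1) pig(c=3) cherry(c=5)]
  14. access lime: MISS, evict yak(c=1). Cache: [lime(c=1) pig(c=3) cherry(c=5)]
  15. access yak: MISS, evict lime(c=1). Cache: [yak(c=1) pig(c=3) cherry(c=5)]
  16. access yak: HIT, count now 2. Cache: [yak(c=2) pig(c=3) cherry(c=5)]
  17. access melon: MISS, evict yak(c=2). Cache: [melon(c=1) pig(c=3) cherry(c=5)]
  18. access yak: MISS, evict melon(c=1). Cache: [yak(c=1) pig(c=3) cherry(c=5)]
  19. access peach: MISS, evict yak(c=1). Cache: [peach(c=1) pig(c=3) cherry(c=5)]
  20. access lime: MISS, evict peach(c=1). Cache: [lime(c=1) pig(c=3) cherry(c=5)]
Total: 7 hits, 13 misses, 10 evictions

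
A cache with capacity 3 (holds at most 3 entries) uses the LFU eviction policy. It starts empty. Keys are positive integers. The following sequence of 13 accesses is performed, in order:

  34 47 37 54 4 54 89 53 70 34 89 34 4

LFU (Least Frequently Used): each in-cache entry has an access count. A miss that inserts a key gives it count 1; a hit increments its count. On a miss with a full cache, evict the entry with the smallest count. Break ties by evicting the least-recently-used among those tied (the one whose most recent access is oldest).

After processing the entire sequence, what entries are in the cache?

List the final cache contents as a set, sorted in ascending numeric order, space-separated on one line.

Answer: 4 34 54

Derivation:
LFU simulation (capacity=3):
  1. access 34: MISS. Cache: [34(c=1)]
  2. access 47: MISS. Cache: [34(c=1) 47(c=1)]
  3. access 37: MISS. Cache: [34(c=1) 47(c=1) 37(c=1)]
  4. access 54: MISS, evict 34(c=1). Cache: [47(c=1) 37(c=1) 54(c=1)]
  5. access 4: MISS, evict 47(c=1). Cache: [37(c=1) 54(c=1) 4(c=1)]
  6. access 54: HIT, count now 2. Cache: [37(c=1) 4(c=1) 54(c=2)]
  7. access 89: MISS, evict 37(c=1). Cache: [4(c=1) 89(c=1) 54(c=2)]
  8. access 53: MISS, evict 4(c=1). Cache: [89(c=1) 53(c=1) 54(c=2)]
  9. access 70: MISS, evict 89(c=1). Cache: [53(c=1) 70(c=1) 54(c=2)]
  10. access 34: MISS, evict 53(c=1). Cache: [70(c=1) 34(c=1) 54(c=2)]
  11. access 89: MISS, evict 70(c=1). Cache: [34(c=1) 89(c=1) 54(c=2)]
  12. access 34: HIT, count now 2. Cache: [89(c=1) 54(c=2) 34(c=2)]
  13. access 4: MISS, evict 89(c=1). Cache: [4(c=1) 54(c=2) 34(c=2)]
Total: 2 hits, 11 misses, 8 evictions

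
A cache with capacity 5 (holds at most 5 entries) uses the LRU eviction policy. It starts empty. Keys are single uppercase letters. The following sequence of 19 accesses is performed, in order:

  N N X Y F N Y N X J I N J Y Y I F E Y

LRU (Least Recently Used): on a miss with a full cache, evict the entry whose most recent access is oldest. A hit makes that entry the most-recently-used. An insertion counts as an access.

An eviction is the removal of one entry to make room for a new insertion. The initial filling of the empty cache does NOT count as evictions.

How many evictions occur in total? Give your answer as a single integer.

Answer: 3

Derivation:
LRU simulation (capacity=5):
  1. access N: MISS. Cache (LRU->MRU): [N]
  2. access N: HIT. Cache (LRU->MRU): [N]
  3. access X: MISS. Cache (LRU->MRU): [N X]
  4. access Y: MISS. Cache (LRU->MRU): [N X Y]
  5. access F: MISS. Cache (LRU->MRU): [N X Y F]
  6. access N: HIT. Cache (LRU->MRU): [X Y F N]
  7. access Y: HIT. Cache (LRU->MRU): [X F N Y]
  8. access N: HIT. Cache (LRU->MRU): [X F Y N]
  9. access X: HIT. Cache (LRU->MRU): [F Y N X]
  10. access J: MISS. Cache (LRU->MRU): [F Y N X J]
  11. access I: MISS, evict F. Cache (LRU->MRU): [Y N X J I]
  12. access N: HIT. Cache (LRU->MRU): [Y X J I N]
  13. access J: HIT. Cache (LRU->MRU): [Y X I N J]
  14. access Y: HIT. Cache (LRU->MRU): [X I N J Y]
  15. access Y: HIT. Cache (LRU->MRU): [X I N J Y]
  16. access I: HIT. Cache (LRU->MRU): [X N J Y I]
  17. access F: MISS, evict X. Cache (LRU->MRU): [N J Y I F]
  18. access E: MISS, evict N. Cache (LRU->MRU): [J Y I F E]
  19. access Y: HIT. Cache (LRU->MRU): [J I F E Y]
Total: 11 hits, 8 misses, 3 evictions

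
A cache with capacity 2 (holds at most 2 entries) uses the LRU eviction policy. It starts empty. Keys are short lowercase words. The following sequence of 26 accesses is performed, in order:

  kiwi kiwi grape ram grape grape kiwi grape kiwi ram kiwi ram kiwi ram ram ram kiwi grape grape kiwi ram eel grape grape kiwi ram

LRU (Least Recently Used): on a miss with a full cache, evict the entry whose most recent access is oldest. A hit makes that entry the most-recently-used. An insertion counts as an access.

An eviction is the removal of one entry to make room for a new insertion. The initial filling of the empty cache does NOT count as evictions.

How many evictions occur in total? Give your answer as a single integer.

Answer: 9

Derivation:
LRU simulation (capacity=2):
  1. access kiwi: MISS. Cache (LRU->MRU): [kiwi]
  2. access kiwi: HIT. Cache (LRU->MRU): [kiwi]
  3. access grape: MISS. Cache (LRU->MRU): [kiwi grape]
  4. access ram: MISS, evict kiwi. Cache (LRU->MRU): [grape ram]
  5. access grape: HIT. Cache (LRU->MRU): [ram grape]
  6. access grape: HIT. Cache (LRU->MRU): [ram grape]
  7. access kiwi: MISS, evict ram. Cache (LRU->MRU): [grape kiwi]
  8. access grape: HIT. Cache (LRU->MRU): [kiwi grape]
  9. access kiwi: HIT. Cache (LRU->MRU): [grape kiwi]
  10. access ram: MISS, evict grape. Cache (LRU->MRU): [kiwi ram]
  11. access kiwi: HIT. Cache (LRU->MRU): [ram kiwi]
  12. access ram: HIT. Cache (LRU->MRU): [kiwi ram]
  13. access kiwi: HIT. Cache (LRU->MRU): [ram kiwi]
  14. access ram: HIT. Cache (LRU->MRU): [kiwi ram]
  15. access ram: HIT. Cache (LRU->MRU): [kiwi ram]
  16. access ram: HIT. Cache (LRU->MRU): [kiwi ram]
  17. access kiwi: HIT. Cache (LRU->MRU): [ram kiwi]
  18. access grape: MISS, evict ram. Cache (LRU->MRU): [kiwi grape]
  19. access grape: HIT. Cache (LRU->MRU): [kiwi grape]
  20. access kiwi: HIT. Cache (LRU->MRU): [grape kiwi]
  21. access ram: MISS, evict grape. Cache (LRU->MRU): [kiwi ram]
  22. access eel: MISS, evict kiwi. Cache (LRU->MRU): [ram eel]
  23. access grape: MISS, evict ram. Cache (LRU->MRU): [eel grape]
  24. access grape: HIT. Cache (LRU->MRU): [eel grape]
  25. access kiwi: MISS, evict eel. Cache (LRU->MRU): [grape kiwi]
  26. access ram: MISS, evict grape. Cache (LRU->MRU): [kiwi ram]
Total: 15 hits, 11 misses, 9 evictions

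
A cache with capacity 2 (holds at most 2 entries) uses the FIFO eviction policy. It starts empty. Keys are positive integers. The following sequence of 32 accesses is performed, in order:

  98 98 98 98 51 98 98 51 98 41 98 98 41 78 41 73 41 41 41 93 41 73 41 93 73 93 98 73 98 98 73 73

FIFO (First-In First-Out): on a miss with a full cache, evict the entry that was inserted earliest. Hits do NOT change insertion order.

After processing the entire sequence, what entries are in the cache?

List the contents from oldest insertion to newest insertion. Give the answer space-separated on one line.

Answer: 98 73

Derivation:
FIFO simulation (capacity=2):
  1. access 98: MISS. Cache (old->new): [98]
  2. access 98: HIT. Cache (old->new): [98]
  3. access 98: HIT. Cache (old->new): [98]
  4. access 98: HIT. Cache (old->new): [98]
  5. access 51: MISS. Cache (old->new): [98 51]
  6. access 98: HIT. Cache (old->new): [98 51]
  7. access 98: HIT. Cache (old->new): [98 51]
  8. access 51: HIT. Cache (old->new): [98 51]
  9. access 98: HIT. Cache (old->new): [98 51]
  10. access 41: MISS, evict 98. Cache (old->new): [51 41]
  11. access 98: MISS, evict 51. Cache (old->new): [41 98]
  12. access 98: HIT. Cache (old->new): [41 98]
  13. access 41: HIT. Cache (old->new): [41 98]
  14. access 78: MISS, evict 41. Cache (old->new): [98 78]
  15. access 41: MISS, evict 98. Cache (old->new): [78 41]
  16. access 73: MISS, evict 78. Cache (old->new): [41 73]
  17. access 41: HIT. Cache (old->new): [41 73]
  18. access 41: HIT. Cache (old->new): [41 73]
  19. access 41: HIT. Cache (old->new): [41 73]
  20. access 93: MISS, evict 41. Cache (old->new): [73 93]
  21. access 41: MISS, evict 73. Cache (old->new): [93 41]
  22. access 73: MISS, evict 93. Cache (old->new): [41 73]
  23. access 41: HIT. Cache (old->new): [41 73]
  24. access 93: MISS, evict 41. Cache (old->new): [73 93]
  25. access 73: HIT. Cache (old->new): [73 93]
  26. access 93: HIT. Cache (old->new): [73 93]
  27. access 98: MISS, evict 73. Cache (old->new): [93 98]
  28. access 73: MISS, evict 93. Cache (old->new): [98 73]
  29. access 98: HIT. Cache (old->new): [98 73]
  30. access 98: HIT. Cache (old->new): [98 73]
  31. access 73: HIT. Cache (old->new): [98 73]
  32. access 73: HIT. Cache (old->new): [98 73]
Total: 19 hits, 13 misses, 11 evictions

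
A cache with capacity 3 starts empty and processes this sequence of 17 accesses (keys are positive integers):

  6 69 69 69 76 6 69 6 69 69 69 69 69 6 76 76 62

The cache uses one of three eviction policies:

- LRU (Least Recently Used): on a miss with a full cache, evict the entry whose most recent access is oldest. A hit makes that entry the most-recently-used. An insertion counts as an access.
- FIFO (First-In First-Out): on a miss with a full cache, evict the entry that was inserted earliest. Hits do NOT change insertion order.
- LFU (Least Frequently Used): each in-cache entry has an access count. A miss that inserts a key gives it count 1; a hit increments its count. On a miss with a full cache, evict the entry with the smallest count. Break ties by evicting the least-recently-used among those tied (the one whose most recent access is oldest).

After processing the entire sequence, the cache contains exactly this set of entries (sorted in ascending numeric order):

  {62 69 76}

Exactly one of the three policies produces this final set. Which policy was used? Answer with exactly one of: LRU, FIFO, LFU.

Answer: FIFO

Derivation:
Simulating under each policy and comparing final sets:
  LRU: final set = {6 62 76} -> differs
  FIFO: final set = {62 69 76} -> MATCHES target
  LFU: final set = {6 62 69} -> differs
Only FIFO produces the target set.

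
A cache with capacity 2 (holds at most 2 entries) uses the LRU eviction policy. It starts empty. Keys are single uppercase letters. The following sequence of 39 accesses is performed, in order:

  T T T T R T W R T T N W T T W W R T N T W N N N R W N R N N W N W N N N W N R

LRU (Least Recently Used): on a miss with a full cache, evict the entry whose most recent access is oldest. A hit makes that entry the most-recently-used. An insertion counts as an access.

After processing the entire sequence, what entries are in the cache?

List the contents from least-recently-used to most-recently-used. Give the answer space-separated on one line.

Answer: N R

Derivation:
LRU simulation (capacity=2):
  1. access T: MISS. Cache (LRU->MRU): [T]
  2. access T: HIT. Cache (LRU->MRU): [T]
  3. access T: HIT. Cache (LRU->MRU): [T]
  4. access T: HIT. Cache (LRU->MRU): [T]
  5. access R: MISS. Cache (LRU->MRU): [T R]
  6. access T: HIT. Cache (LRU->MRU): [R T]
  7. access W: MISS, evict R. Cache (LRU->MRU): [T W]
  8. access R: MISS, evict T. Cache (LRU->MRU): [W R]
  9. access T: MISS, evict W. Cache (LRU->MRU): [R T]
  10. access T: HIT. Cache (LRU->MRU): [R T]
  11. access N: MISS, evict R. Cache (LRU->MRU): [T N]
  12. access W: MISS, evict T. Cache (LRU->MRU): [N W]
  13. access T: MISS, evict N. Cache (LRU->MRU): [W T]
  14. access T: HIT. Cache (LRU->MRU): [W T]
  15. access W: HIT. Cache (LRU->MRU): [T W]
  16. access W: HIT. Cache (LRU->MRU): [T W]
  17. access R: MISS, evict T. Cache (LRU->MRU): [W R]
  18. access T: MISS, evict W. Cache (LRU->MRU): [R T]
  19. access N: MISS, evict R. Cache (LRU->MRU): [T N]
  20. access T: HIT. Cache (LRU->MRU): [N T]
  21. access W: MISS, evict N. Cache (LRU->MRU): [T W]
  22. access N: MISS, evict T. Cache (LRU->MRU): [W N]
  23. access N: HIT. Cache (LRU->MRU): [W N]
  24. access N: HIT. Cache (LRU->MRU): [W N]
  25. access R: MISS, evict W. Cache (LRU->MRU): [N R]
  26. access W: MISS, evict N. Cache (LRU->MRU): [R W]
  27. access N: MISS, evict R. Cache (LRU->MRU): [W N]
  28. access R: MISS, evict W. Cache (LRU->MRU): [N R]
  29. access N: HIT. Cache (LRU->MRU): [R N]
  30. access N: HIT. Cache (LRU->MRU): [R N]
  31. access W: MISS, evict R. Cache (LRU->MRU): [N W]
  32. access N: HIT. Cache (LRU->MRU): [W N]
  33. access W: HIT. Cache (LRU->MRU): [N W]
  34. access N: HIT. Cache (LRU->MRU): [W N]
  35. access N: HIT. Cache (LRU->MRU): [W N]
  36. access N: HIT. Cache (LRU->MRU): [W N]
  37. access W: HIT. Cache (LRU->MRU): [N W]
  38. access N: HIT. Cache (LRU->MRU): [W N]
  39. access R: MISS, evict W. Cache (LRU->MRU): [N R]
Total: 20 hits, 19 misses, 17 evictions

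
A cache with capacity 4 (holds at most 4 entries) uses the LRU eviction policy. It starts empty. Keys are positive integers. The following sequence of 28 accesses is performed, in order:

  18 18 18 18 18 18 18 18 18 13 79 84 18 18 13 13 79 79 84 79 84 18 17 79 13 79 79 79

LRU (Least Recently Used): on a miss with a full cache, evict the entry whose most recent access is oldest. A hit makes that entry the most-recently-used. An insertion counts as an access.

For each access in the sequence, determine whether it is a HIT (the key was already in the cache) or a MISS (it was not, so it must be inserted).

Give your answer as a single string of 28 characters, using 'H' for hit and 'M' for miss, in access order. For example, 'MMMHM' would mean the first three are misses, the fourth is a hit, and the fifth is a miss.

Answer: MHHHHHHHHMMMHHHHHHHHHHMHMHHH

Derivation:
LRU simulation (capacity=4):
  1. access 18: MISS. Cache (LRU->MRU): [18]
  2. access 18: HIT. Cache (LRU->MRU): [18]
  3. access 18: HIT. Cache (LRU->MRU): [18]
  4. access 18: HIT. Cache (LRU->MRU): [18]
  5. access 18: HIT. Cache (LRU->MRU): [18]
  6. access 18: HIT. Cache (LRU->MRU): [18]
  7. access 18: HIT. Cache (LRU->MRU): [18]
  8. access 18: HIT. Cache (LRU->MRU): [18]
  9. access 18: HIT. Cache (LRU->MRU): [18]
  10. access 13: MISS. Cache (LRU->MRU): [18 13]
  11. access 79: MISS. Cache (LRU->MRU): [18 13 79]
  12. access 84: MISS. Cache (LRU->MRU): [18 13 79 84]
  13. access 18: HIT. Cache (LRU->MRU): [13 79 84 18]
  14. access 18: HIT. Cache (LRU->MRU): [13 79 84 18]
  15. access 13: HIT. Cache (LRU->MRU): [79 84 18 13]
  16. access 13: HIT. Cache (LRU->MRU): [79 84 18 13]
  17. access 79: HIT. Cache (LRU->MRU): [84 18 13 79]
  18. access 79: HIT. Cache (LRU->MRU): [84 18 13 79]
  19. access 84: HIT. Cache (LRU->MRU): [18 13 79 84]
  20. access 79: HIT. Cache (LRU->MRU): [18 13 84 79]
  21. access 84: HIT. Cache (LRU->MRU): [18 13 79 84]
  22. access 18: HIT. Cache (LRU->MRU): [13 79 84 18]
  23. access 17: MISS, evict 13. Cache (LRU->MRU): [79 84 18 17]
  24. access 79: HIT. Cache (LRU->MRU): [84 18 17 79]
  25. access 13: MISS, evict 84. Cache (LRU->MRU): [18 17 79 13]
  26. access 79: HIT. Cache (LRU->MRU): [18 17 13 79]
  27. access 79: HIT. Cache (LRU->MRU): [18 17 13 79]
  28. access 79: HIT. Cache (LRU->MRU): [18 17 13 79]
Total: 22 hits, 6 misses, 2 evictions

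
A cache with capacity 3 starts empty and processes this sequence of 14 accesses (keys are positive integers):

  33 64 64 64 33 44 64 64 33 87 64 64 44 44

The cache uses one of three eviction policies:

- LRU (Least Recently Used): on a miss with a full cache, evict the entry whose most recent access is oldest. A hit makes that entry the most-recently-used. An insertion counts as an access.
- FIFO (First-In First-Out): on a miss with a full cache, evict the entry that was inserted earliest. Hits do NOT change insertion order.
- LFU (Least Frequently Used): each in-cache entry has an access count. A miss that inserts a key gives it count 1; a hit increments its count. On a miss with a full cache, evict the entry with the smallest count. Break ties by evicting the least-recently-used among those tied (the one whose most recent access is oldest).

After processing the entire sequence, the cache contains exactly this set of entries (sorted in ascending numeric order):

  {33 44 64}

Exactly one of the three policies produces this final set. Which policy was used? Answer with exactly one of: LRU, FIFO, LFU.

Answer: LFU

Derivation:
Simulating under each policy and comparing final sets:
  LRU: final set = {44 64 87} -> differs
  FIFO: final set = {44 64 87} -> differs
  LFU: final set = {33 44 64} -> MATCHES target
Only LFU produces the target set.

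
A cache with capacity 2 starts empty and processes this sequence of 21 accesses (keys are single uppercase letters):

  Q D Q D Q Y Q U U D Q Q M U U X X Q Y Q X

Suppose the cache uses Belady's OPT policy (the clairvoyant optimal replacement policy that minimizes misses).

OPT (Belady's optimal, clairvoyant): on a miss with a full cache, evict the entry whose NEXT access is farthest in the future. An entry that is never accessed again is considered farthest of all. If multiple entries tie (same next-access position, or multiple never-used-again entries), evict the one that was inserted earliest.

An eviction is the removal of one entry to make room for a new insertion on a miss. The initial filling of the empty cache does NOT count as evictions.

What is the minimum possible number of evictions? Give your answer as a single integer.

OPT (Belady) simulation (capacity=2):
  1. access Q: MISS. Cache: [Q]
  2. access D: MISS. Cache: [Q D]
  3. access Q: HIT. Next use of Q: step 5. Cache: [Q D]
  4. access D: HIT. Next use of D: step 10. Cache: [Q D]
  5. access Q: HIT. Next use of Q: step 7. Cache: [Q D]
  6. access Y: MISS, evict D (next use: step 10). Cache: [Q Y]
  7. access Q: HIT. Next use of Q: step 11. Cache: [Q Y]
  8. access U: MISS, evict Y (next use: step 19). Cache: [Q U]
  9. access U: HIT. Next use of U: step 14. Cache: [Q U]
  10. access D: MISS, evict U (next use: step 14). Cache: [Q D]
  11. access Q: HIT. Next use of Q: step 12. Cache: [Q D]
  12. access Q: HIT. Next use of Q: step 18. Cache: [Q D]
  13. access M: MISS, evict D (next use: never). Cache: [Q M]
  14. access U: MISS, evict M (next use: never). Cache: [Q U]
  15. access U: HIT. Next use of U: never. Cache: [Q U]
  16. access X: MISS, evict U (next use: never). Cache: [Q X]
  17. access X: HIT. Next use of X: step 21. Cache: [Q X]
  18. access Q: HIT. Next use of Q: step 20. Cache: [Q X]
  19. access Y: MISS, evict X (next use: step 21). Cache: [Q Y]
  20. access Q: HIT. Next use of Q: never. Cache: [Q Y]
  21. access X: MISS, evict Q (next use: never). Cache: [Y X]
Total: 11 hits, 10 misses, 8 evictions

Answer: 8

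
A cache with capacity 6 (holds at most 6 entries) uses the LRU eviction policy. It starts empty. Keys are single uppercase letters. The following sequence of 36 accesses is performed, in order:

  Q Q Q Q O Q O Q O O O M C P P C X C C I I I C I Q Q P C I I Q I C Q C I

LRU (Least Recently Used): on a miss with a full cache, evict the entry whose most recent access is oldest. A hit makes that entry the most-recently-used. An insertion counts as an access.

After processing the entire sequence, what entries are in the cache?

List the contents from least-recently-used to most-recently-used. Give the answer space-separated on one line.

LRU simulation (capacity=6):
  1. access Q: MISS. Cache (LRU->MRU): [Q]
  2. access Q: HIT. Cache (LRU->MRU): [Q]
  3. access Q: HIT. Cache (LRU->MRU): [Q]
  4. access Q: HIT. Cache (LRU->MRU): [Q]
  5. access O: MISS. Cache (LRU->MRU): [Q O]
  6. access Q: HIT. Cache (LRU->MRU): [O Q]
  7. access O: HIT. Cache (LRU->MRU): [Q O]
  8. access Q: HIT. Cache (LRU->MRU): [O Q]
  9. access O: HIT. Cache (LRU->MRU): [Q O]
  10. access O: HIT. Cache (LRU->MRU): [Q O]
  11. access O: HIT. Cache (LRU->MRU): [Q O]
  12. access M: MISS. Cache (LRU->MRU): [Q O M]
  13. access C: MISS. Cache (LRU->MRU): [Q O M C]
  14. access P: MISS. Cache (LRU->MRU): [Q O M C P]
  15. access P: HIT. Cache (LRU->MRU): [Q O M C P]
  16. access C: HIT. Cache (LRU->MRU): [Q O M P C]
  17. access X: MISS. Cache (LRU->MRU): [Q O M P C X]
  18. access C: HIT. Cache (LRU->MRU): [Q O M P X C]
  19. access C: HIT. Cache (LRU->MRU): [Q O M P X C]
  20. access I: MISS, evict Q. Cache (LRU->MRU): [O M P X C I]
  21. access I: HIT. Cache (LRU->MRU): [O M P X C I]
  22. access I: HIT. Cache (LRU->MRU): [O M P X C I]
  23. access C: HIT. Cache (LRU->MRU): [O M P X I C]
  24. access I: HIT. Cache (LRU->MRU): [O M P X C I]
  25. access Q: MISS, evict O. Cache (LRU->MRU): [M P X C I Q]
  26. access Q: HIT. Cache (LRU->MRU): [M P X C I Q]
  27. access P: HIT. Cache (LRU->MRU): [M X C I Q P]
  28. access C: HIT. Cache (LRU->MRU): [M X I Q P C]
  29. access I: HIT. Cache (LRU->MRU): [M X Q P C I]
  30. access I: HIT. Cache (LRU->MRU): [M X Q P C I]
  31. access Q: HIT. Cache (LRU->MRU): [M X P C I Q]
  32. access I: HIT. Cache (LRU->MRU): [M X P C Q I]
  33. access C: HIT. Cache (LRU->MRU): [M X P Q I C]
  34. access Q: HIT. Cache (LRU->MRU): [M X P I C Q]
  35. access C: HIT. Cache (LRU->MRU): [M X P I Q C]
  36. access I: HIT. Cache (LRU->MRU): [M X P Q C I]
Total: 28 hits, 8 misses, 2 evictions

Answer: M X P Q C I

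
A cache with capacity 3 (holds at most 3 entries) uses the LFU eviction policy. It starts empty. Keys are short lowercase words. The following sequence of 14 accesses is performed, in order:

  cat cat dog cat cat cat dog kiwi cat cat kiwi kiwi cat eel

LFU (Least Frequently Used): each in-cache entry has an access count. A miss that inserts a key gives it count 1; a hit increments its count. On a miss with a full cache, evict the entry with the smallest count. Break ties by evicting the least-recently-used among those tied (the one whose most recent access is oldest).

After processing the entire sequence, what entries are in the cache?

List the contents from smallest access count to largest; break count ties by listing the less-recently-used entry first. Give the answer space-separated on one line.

Answer: eel kiwi cat

Derivation:
LFU simulation (capacity=3):
  1. access cat: MISS. Cache: [cat(c=1)]
  2. access cat: HIT, count now 2. Cache: [cat(c=2)]
  3. access dog: MISS. Cache: [dog(c=1) cat(c=2)]
  4. access cat: HIT, count now 3. Cache: [dog(c=1) cat(c=3)]
  5. access cat: HIT, count now 4. Cache: [dog(c=1) cat(c=4)]
  6. access cat: HIT, count now 5. Cache: [dog(c=1) cat(c=5)]
  7. access dog: HIT, count now 2. Cache: [dog(c=2) cat(c=5)]
  8. access kiwi: MISS. Cache: [kiwi(c=1) dog(c=2) cat(c=5)]
  9. access cat: HIT, count now 6. Cache: [kiwi(c=1) dog(c=2) cat(c=6)]
  10. access cat: HIT, count now 7. Cache: [kiwi(c=1) dog(c=2) cat(c=7)]
  11. access kiwi: HIT, count now 2. Cache: [dog(c=2) kiwi(c=2) cat(c=7)]
  12. access kiwi: HIT, count now 3. Cache: [dog(c=2) kiwi(c=3) cat(c=7)]
  13. access cat: HIT, count now 8. Cache: [dog(c=2) kiwi(c=3) cat(c=8)]
  14. access eel: MISS, evict dog(c=2). Cache: [eel(c=1) kiwi(c=3) cat(c=8)]
Total: 10 hits, 4 misses, 1 evictions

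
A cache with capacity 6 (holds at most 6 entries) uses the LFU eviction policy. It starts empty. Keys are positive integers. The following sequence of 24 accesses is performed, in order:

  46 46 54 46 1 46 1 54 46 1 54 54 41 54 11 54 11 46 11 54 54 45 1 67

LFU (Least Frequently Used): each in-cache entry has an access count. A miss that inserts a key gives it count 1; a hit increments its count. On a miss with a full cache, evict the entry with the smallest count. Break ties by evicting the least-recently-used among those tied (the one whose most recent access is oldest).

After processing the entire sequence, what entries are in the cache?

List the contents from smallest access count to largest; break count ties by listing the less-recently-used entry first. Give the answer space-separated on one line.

Answer: 45 67 11 1 46 54

Derivation:
LFU simulation (capacity=6):
  1. access 46: MISS. Cache: [46(c=1)]
  2. access 46: HIT, count now 2. Cache: [46(c=2)]
  3. access 54: MISS. Cache: [54(c=1) 46(c=2)]
  4. access 46: HIT, count now 3. Cache: [54(c=1) 46(c=3)]
  5. access 1: MISS. Cache: [54(c=1) 1(c=1) 46(c=3)]
  6. access 46: HIT, count now 4. Cache: [54(c=1) 1(c=1) 46(c=4)]
  7. access 1: HIT, count now 2. Cache: [54(c=1) 1(c=2) 46(c=4)]
  8. access 54: HIT, count now 2. Cache: [1(c=2) 54(c=2) 46(c=4)]
  9. access 46: HIT, count now 5. Cache: [1(c=2) 54(c=2) 46(c=5)]
  10. access 1: HIT, count now 3. Cache: [54(c=2) 1(c=3) 46(c=5)]
  11. access 54: HIT, count now 3. Cache: [1(c=3) 54(c=3) 46(c=5)]
  12. access 54: HIT, count now 4. Cache: [1(c=3) 54(c=4) 46(c=5)]
  13. access 41: MISS. Cache: [41(c=1) 1(c=3) 54(c=4) 46(c=5)]
  14. access 54: HIT, count now 5. Cache: [41(c=1) 1(c=3) 46(c=5) 54(c=5)]
  15. access 11: MISS. Cache: [41(c=1) 11(c=1) 1(c=3) 46(c=5) 54(c=5)]
  16. access 54: HIT, count now 6. Cache: [41(c=1) 11(c=1) 1(c=3) 46(c=5) 54(c=6)]
  17. access 11: HIT, count now 2. Cache: [41(c=1) 11(c=2) 1(c=3) 46(c=5) 54(c=6)]
  18. access 46: HIT, count now 6. Cache: [41(c=1) 11(c=2) 1(c=3) 54(c=6) 46(c=6)]
  19. access 11: HIT, count now 3. Cache: [41(c=1) 1(c=3) 11(c=3) 54(c=6) 46(c=6)]
  20. access 54: HIT, count now 7. Cache: [41(c=1) 1(c=3) 11(c=3) 46(c=6) 54(c=7)]
  21. access 54: HIT, count now 8. Cache: [41(c=1) 1(c=3) 11(c=3) 46(c=6) 54(c=8)]
  22. access 45: MISS. Cache: [41(c=1) 45(c=1) 1(c=3) 11(c=3) 46(c=6) 54(c=8)]
  23. access 1: HIT, count now 4. Cache: [41(c=1) 45(c=1) 11(c=3) 1(c=4) 46(c=6) 54(c=8)]
  24. access 67: MISS, evict 41(c=1). Cache: [45(c=1) 67(c=1) 11(c=3) 1(c=4) 46(c=6) 54(c=8)]
Total: 17 hits, 7 misses, 1 evictions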